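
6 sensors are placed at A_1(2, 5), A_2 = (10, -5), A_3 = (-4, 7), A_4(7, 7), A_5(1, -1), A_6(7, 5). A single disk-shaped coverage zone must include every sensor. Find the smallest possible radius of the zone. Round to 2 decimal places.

9.22

The minimum enclosing circle of a finite set is fixed by two of the points (as a diameter) or three (as a circumcircle).
The farthest pair is A_2–A_3 with squared distance 340. The circle on this segment as diameter has centre (3, 1) and r² = 340/4 = 85.
Check A_1: distance² to centre = 17 ≤ 85, so it lies inside.
All remaining points lie in this disk, and no smaller disk contains both endpoints, so this is the minimum enclosing circle.
r = √85 ≈ 9.22.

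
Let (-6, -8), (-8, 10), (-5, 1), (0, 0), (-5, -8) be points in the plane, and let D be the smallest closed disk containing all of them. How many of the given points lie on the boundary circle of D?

The minimum enclosing circle of a finite set is fixed by two of the points (as a diameter) or three (as a circumcircle).
The farthest pair is (-8, 10)–(-5, -8) with squared distance 333. The circle on this segment as diameter has centre (-6.5, 1) and r² = 333/4 = 83.25.
Check (-6, -8): distance² to centre = 81.25 ≤ 83.25, so it lies inside.
All remaining points lie in this disk, and no smaller disk contains both endpoints, so this is the minimum enclosing circle.
The points at distance exactly r from the centre are (-8, 10), (-5, -8) — 2 points.

2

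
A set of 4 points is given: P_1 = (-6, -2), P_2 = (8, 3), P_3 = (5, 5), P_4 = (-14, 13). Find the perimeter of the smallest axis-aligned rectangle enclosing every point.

74

Width = max x − min x = 8 − (-14) = 22.
Height = max y − min y = 13 − (-2) = 15.
Perimeter = 2(22 + 15) = 74.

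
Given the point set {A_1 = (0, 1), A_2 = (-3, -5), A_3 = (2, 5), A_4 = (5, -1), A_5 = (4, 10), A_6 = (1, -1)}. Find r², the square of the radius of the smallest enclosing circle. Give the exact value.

The minimum enclosing circle of a finite set is fixed by two of the points (as a diameter) or three (as a circumcircle).
The farthest pair is A_2–A_5 with squared distance 274. The circle on this segment as diameter has centre (0.5, 2.5) and r² = 274/4 = 68.5.
Check A_1: distance² to centre = 2.5 ≤ 68.5, so it lies inside.
All remaining points lie in this disk, and no smaller disk contains both endpoints, so this is the minimum enclosing circle.

68.5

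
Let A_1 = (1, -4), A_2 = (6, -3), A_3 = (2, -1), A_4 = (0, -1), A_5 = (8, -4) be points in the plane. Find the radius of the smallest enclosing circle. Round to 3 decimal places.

The farthest pair is A_4–A_5 with squared distance 73. The circle on this segment as diameter has centre (4, -2.5) and r² = 73/4 = 18.25.
Check A_1: distance² to centre = 11.25 ≤ 18.25, so it lies inside.
All remaining points lie in this disk, and no smaller disk contains both endpoints, so this is the minimum enclosing circle.
r = √(18.25) ≈ 4.272.

4.272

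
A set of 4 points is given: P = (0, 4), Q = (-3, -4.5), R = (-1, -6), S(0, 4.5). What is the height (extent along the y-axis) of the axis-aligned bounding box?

max y = 4.5, min y = -6, so height = 10.5.

10.5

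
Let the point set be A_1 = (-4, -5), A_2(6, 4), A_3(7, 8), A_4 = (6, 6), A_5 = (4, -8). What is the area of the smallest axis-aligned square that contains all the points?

The bounding box has width 11 and height 16.
An axis-aligned square enclosing the set must have side ≥ max(width, height).
So the minimum side is max(11, 16) = 16.
Area = 16² = 256.

256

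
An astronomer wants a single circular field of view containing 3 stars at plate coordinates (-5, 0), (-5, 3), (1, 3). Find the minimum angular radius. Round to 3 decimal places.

3.354

Call the three points A, B, C in the order given.
Side lengths²: AB² = 9, AC² = 45, BC² = 36.
Since AC² = 45 ≥ 36 + 9 = 45, the angle opposite AC is not acute, so the smallest enclosing circle has AC as diameter.
Centre = midpoint of AC = (-2, 1.5), r² = 45/4 = 11.25.
r = √(11.25) ≈ 3.354.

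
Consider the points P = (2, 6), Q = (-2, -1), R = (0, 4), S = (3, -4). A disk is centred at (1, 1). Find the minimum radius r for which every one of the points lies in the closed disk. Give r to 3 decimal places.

The required radius is the distance from (1, 1) to the farthest point.
Squared distances: 26, 13, 10, 29.
Maximum is 29, attained at S.
r = √29 ≈ 5.385.

5.385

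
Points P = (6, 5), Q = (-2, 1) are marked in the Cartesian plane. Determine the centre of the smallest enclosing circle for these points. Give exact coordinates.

The smallest circle enclosing two points has them as diameter endpoints.
Centre = midpoint = (2, 3); r² = |PQ|²/4 = 80/4 = 20.
Centre = (2, 3).

(2, 3)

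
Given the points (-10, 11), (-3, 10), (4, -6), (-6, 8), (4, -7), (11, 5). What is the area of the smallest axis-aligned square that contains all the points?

441

The bounding box has width 21 and height 18.
An axis-aligned square enclosing the set must have side ≥ max(width, height).
So the minimum side is max(21, 18) = 21.
Area = 21² = 441.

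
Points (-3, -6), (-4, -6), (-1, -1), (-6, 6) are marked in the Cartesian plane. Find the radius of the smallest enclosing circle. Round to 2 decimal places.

The farthest pair is (-3, -6)–(-6, 6) with squared distance 153. The circle on this segment as diameter has centre (-4.5, 0) and r² = 153/4 = 38.25.
Check (-4, -6): distance² to centre = 36.25 ≤ 38.25, so it lies inside.
All remaining points lie in this disk, and no smaller disk contains both endpoints, so this is the minimum enclosing circle.
r = √(38.25) ≈ 6.18.

6.18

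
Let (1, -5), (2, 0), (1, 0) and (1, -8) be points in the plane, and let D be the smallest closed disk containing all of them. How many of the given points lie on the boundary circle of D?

The minimum enclosing circle of a finite set is fixed by two of the points (as a diameter) or three (as a circumcircle).
The farthest pair is (2, 0)–(1, -8) with squared distance 65. The circle on this segment as diameter has centre (1.5, -4) and r² = 65/4 = 16.25.
Check (1, -5): distance² to centre = 1.25 ≤ 16.25, so it lies inside.
All remaining points lie in this disk, and no smaller disk contains both endpoints, so this is the minimum enclosing circle.
The points at distance exactly r from the centre are (2, 0), (1, 0), (1, -8) — 3 points.

3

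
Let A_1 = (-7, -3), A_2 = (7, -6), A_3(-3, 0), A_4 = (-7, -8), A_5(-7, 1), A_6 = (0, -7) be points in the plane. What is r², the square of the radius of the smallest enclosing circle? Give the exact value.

A smallest enclosing disk is always determined by at most three of the input points on its boundary.
The minimum enclosing circle is determined by three boundary points: A_2, A_4, A_5.
Their circumcentre is (-0.5, -3.5) with r² = 62.5.
The farthest remaining point A_1 is at distance² 42.5 ≤ 62.5.

62.5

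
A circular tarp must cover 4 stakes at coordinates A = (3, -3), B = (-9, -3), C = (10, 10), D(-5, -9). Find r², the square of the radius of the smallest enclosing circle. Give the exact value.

The minimum enclosing circle of a finite set is fixed by two of the points (as a diameter) or three (as a circumcircle).
The farthest pair is C–D with squared distance 586. The circle on this segment as diameter has centre (2.5, 0.5) and r² = 586/4 = 146.5.
Check A: distance² to centre = 12.5 ≤ 146.5, so it lies inside.
All remaining points lie in this disk, and no smaller disk contains both endpoints, so this is the minimum enclosing circle.

146.5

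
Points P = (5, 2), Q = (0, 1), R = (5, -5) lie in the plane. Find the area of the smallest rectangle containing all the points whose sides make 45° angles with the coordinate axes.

In coordinates u = x + y, v = x − y the rectangle is axis-aligned; the map (x,y)→(u,v) scales areas by 2.
u-values: 7, 1, 0; range = 7 − 0 = 7.
v-values: 3, -1, 10; range = 10 − (-1) = 11.
Area = (7 × 11) / 2 = 38.5.

38.5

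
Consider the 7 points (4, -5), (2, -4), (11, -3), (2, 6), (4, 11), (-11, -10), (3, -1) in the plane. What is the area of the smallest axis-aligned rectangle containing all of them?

x ranges over [-11, 11], width 22.
y ranges over [-10, 11], height 21.
Area = 22 × 21 = 462.

462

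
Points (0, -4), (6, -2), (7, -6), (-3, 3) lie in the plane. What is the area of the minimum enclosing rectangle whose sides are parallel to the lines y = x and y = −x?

76

In coordinates u = x + y, v = x − y the rectangle is axis-aligned; the map (x,y)→(u,v) scales areas by 2.
u-values: -4, 4, 1, 0; range = 4 − (-4) = 8.
v-values: 4, 8, 13, -6; range = 13 − (-6) = 19.
Area = (8 × 19) / 2 = 76.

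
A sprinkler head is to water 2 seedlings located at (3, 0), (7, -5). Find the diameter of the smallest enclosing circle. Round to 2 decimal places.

6.40

The smallest circle enclosing two points has them as diameter endpoints.
Centre = midpoint = (5, -2.5); r² = |(3, 0)−(7, -5)|²/4 = 41/4 = 10.25.
Diameter = 2r = 2√(10.25) ≈ 6.40.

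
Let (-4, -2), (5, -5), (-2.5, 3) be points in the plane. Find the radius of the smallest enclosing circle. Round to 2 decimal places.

5.48

Call the three points A, B, C in the order given.
Side lengths²: AB² = 90, AC² = 27.25, BC² = 120.25.
Since BC² = 120.25 ≥ 90 + 27.25 = 117.25, the angle opposite BC is not acute, so the smallest enclosing circle has BC as diameter.
Centre = midpoint of BC = (1.25, -1), r² = 120.25/4 = 30.0625.
r = √(30.0625) ≈ 5.48.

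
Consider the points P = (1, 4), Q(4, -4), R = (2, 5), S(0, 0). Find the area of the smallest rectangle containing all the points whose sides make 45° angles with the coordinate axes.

In coordinates u = x + y, v = x − y the rectangle is axis-aligned; the map (x,y)→(u,v) scales areas by 2.
u-values: 5, 0, 7, 0; range = 7 − 0 = 7.
v-values: -3, 8, -3, 0; range = 8 − (-3) = 11.
Area = (7 × 11) / 2 = 38.5.

38.5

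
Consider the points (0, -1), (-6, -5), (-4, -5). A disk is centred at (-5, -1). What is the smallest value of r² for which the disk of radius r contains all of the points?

The required radius is the distance from (-5, -1) to the farthest point.
Squared distances: 25, 17, 17.
Maximum is 25, attained at (0, -1).

25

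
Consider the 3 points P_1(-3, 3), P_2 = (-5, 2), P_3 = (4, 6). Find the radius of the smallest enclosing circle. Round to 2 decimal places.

Side lengths²: P_1P_2² = 5, P_1P_3² = 58, P_2P_3² = 97.
Since P_2P_3² = 97 ≥ 58 + 5 = 63, the angle opposite P_2P_3 is not acute, so the smallest enclosing circle has P_2P_3 as diameter.
Centre = midpoint of P_2P_3 = (-0.5, 4), r² = 97/4 = 24.25.
r = √(24.25) ≈ 4.92.

4.92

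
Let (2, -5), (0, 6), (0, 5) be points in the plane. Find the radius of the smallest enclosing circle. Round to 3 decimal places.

5.590

Call the three points A, B, C in the order given.
Side lengths²: AB² = 125, AC² = 104, BC² = 1.
Since AB² = 125 ≥ 104 + 1 = 105, the angle opposite AB is not acute, so the smallest enclosing circle has AB as diameter.
Centre = midpoint of AB = (1, 0.5), r² = 125/4 = 31.25.
r = √(31.25) ≈ 5.590.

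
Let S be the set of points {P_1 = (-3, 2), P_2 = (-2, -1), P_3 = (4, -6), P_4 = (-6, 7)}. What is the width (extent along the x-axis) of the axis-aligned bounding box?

max x = 4, min x = -6, so width = 10.

10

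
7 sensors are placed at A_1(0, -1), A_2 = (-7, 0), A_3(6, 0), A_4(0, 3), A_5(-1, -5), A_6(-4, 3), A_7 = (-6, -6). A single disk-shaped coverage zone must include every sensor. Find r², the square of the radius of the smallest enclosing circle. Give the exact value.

46.25

The minimum enclosing circle of a finite set is fixed by two of the points (as a diameter) or three (as a circumcircle).
The minimum enclosing circle is determined by three boundary points: A_2, A_3, A_7.
Their circumcentre is (-0.5, -2) with r² = 46.25.
The farthest remaining point A_6 is at distance² 37.25 ≤ 46.25.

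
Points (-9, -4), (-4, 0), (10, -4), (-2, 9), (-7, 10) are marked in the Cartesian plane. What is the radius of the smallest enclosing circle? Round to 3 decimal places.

11.123

The minimum enclosing circle is determined by three boundary points: (-9, -4), (10, -4), (-7, 10).
Their circumcentre is (0.5, 25/14) with r² = 12125/98.
The farthest remaining point (-2, 9) is at distance² 5713/98 ≤ 12125/98.
r = √(12125/98) ≈ 11.123.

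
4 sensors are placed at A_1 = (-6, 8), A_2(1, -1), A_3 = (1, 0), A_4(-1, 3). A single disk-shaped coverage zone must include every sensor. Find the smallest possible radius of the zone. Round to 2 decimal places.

The farthest pair is A_1–A_2 with squared distance 130. The circle on this segment as diameter has centre (-2.5, 3.5) and r² = 130/4 = 32.5.
Check A_3: distance² to centre = 24.5 ≤ 32.5, so it lies inside.
All remaining points lie in this disk, and no smaller disk contains both endpoints, so this is the minimum enclosing circle.
r = √(32.5) ≈ 5.70.

5.70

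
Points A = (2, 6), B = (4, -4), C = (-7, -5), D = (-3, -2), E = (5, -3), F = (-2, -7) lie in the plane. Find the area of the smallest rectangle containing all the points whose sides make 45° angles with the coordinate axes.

In coordinates u = x + y, v = x − y the rectangle is axis-aligned; the map (x,y)→(u,v) scales areas by 2.
u-values: 8, 0, -12, -5, 2, -9; range = 8 − (-12) = 20.
v-values: -4, 8, -2, -1, 8, 5; range = 8 − (-4) = 12.
Area = (20 × 12) / 2 = 120.

120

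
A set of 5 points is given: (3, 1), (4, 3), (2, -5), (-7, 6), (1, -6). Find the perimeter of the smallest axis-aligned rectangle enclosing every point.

Width = max x − min x = 4 − (-7) = 11.
Height = max y − min y = 6 − (-6) = 12.
Perimeter = 2(11 + 12) = 46.

46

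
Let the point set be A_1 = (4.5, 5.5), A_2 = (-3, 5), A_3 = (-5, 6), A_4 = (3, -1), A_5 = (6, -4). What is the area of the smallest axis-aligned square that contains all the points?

121

The bounding box has width 11 and height 10.
An axis-aligned square enclosing the set must have side ≥ max(width, height).
So the minimum side is max(11, 10) = 11.
Area = 11² = 121.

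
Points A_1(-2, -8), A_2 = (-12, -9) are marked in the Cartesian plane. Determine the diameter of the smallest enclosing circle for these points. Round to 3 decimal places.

10.050

The smallest circle enclosing two points has them as diameter endpoints.
Centre = midpoint = (-7, -8.5); r² = |A_1A_2|²/4 = 101/4 = 25.25.
Diameter = 2r = 2√(25.25) ≈ 10.050.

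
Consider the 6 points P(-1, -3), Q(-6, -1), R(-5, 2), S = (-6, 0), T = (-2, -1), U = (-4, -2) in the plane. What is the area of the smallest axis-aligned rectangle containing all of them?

x ranges over [-6, -1], width 5.
y ranges over [-3, 2], height 5.
Area = 5 × 5 = 25.

25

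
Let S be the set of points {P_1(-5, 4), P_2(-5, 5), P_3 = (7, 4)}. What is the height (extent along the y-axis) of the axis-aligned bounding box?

1

max y = 5, min y = 4, so height = 1.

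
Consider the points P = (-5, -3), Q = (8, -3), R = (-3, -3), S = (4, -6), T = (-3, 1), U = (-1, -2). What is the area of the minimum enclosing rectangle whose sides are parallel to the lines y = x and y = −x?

97.5

In coordinates u = x + y, v = x − y the rectangle is axis-aligned; the map (x,y)→(u,v) scales areas by 2.
u-values: -8, 5, -6, -2, -2, -3; range = 5 − (-8) = 13.
v-values: -2, 11, 0, 10, -4, 1; range = 11 − (-4) = 15.
Area = (13 × 15) / 2 = 97.5.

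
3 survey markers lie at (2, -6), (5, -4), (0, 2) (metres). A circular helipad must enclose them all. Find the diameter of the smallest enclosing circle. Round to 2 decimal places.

Call the three points A, B, C in the order given.
Side lengths²: AB² = 13, AC² = 68, BC² = 61.
Since AC² = 68 < 61 + 13 = 74, the triangle is acute, so the smallest enclosing circle is the circumcircle.
Circumcentre = (10/7, -53/28), r² = 13481/784.
Diameter = 2r = 2√(13481/784) ≈ 8.29.

8.29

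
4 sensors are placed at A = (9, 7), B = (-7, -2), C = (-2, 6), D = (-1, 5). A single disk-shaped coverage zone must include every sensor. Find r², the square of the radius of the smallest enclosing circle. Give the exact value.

By Welzl's lemma the MEC is supported by two points (diametrically opposite) or three points (on a circumcircle).
The farthest pair is A–B with squared distance 337. The circle on this segment as diameter has centre (1, 2.5) and r² = 337/4 = 84.25.
Check C: distance² to centre = 21.25 ≤ 84.25, so it lies inside.
All remaining points lie in this disk, and no smaller disk contains both endpoints, so this is the minimum enclosing circle.

84.25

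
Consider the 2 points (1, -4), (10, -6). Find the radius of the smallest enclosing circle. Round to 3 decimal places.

4.610

The smallest circle enclosing two points has them as diameter endpoints.
Centre = midpoint = (5.5, -5); r² = |(1, -4)−(10, -6)|²/4 = 85/4 = 21.25.
r = √(21.25) ≈ 4.610.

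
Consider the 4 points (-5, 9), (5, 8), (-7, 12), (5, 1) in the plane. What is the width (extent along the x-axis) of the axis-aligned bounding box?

12

max x = 5, min x = -7, so width = 12.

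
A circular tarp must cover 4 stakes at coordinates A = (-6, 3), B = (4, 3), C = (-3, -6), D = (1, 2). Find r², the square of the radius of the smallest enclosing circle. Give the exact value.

325/9

The minimum enclosing circle of a finite set is fixed by two of the points (as a diameter) or three (as a circumcircle).
The minimum enclosing circle is determined by three boundary points: A, B, C.
Their circumcentre is (-1, -1/3) with r² = 325/9.
The farthest remaining point D is at distance² 85/9 ≤ 325/9.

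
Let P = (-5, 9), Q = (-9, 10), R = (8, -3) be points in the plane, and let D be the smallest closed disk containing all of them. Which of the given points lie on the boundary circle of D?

Side lengths²: PQ² = 17, PR² = 313, QR² = 458.
Since QR² = 458 ≥ 313 + 17 = 330, the angle opposite QR is not acute, so the smallest enclosing circle has QR as diameter.
Centre = midpoint of QR = (-0.5, 3.5), r² = 458/4 = 114.5.
The points at distance exactly r from the centre are Q, R — 2 points.

Q, R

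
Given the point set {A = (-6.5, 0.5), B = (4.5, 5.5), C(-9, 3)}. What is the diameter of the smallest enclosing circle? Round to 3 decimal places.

Side lengths²: AB² = 146, AC² = 12.5, BC² = 188.5.
Since BC² = 188.5 ≥ 146 + 12.5 = 158.5, the angle opposite BC is not acute, so the smallest enclosing circle has BC as diameter.
Centre = midpoint of BC = (-2.25, 4.25), r² = 188.5/4 = 47.125.
Diameter = 2r = 2√(47.125) ≈ 13.730.

13.730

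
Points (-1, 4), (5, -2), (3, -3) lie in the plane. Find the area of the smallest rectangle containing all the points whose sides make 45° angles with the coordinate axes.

18

In coordinates u = x + y, v = x − y the rectangle is axis-aligned; the map (x,y)→(u,v) scales areas by 2.
u-values: 3, 3, 0; range = 3 − 0 = 3.
v-values: -5, 7, 6; range = 7 − (-5) = 12.
Area = (3 × 12) / 2 = 18.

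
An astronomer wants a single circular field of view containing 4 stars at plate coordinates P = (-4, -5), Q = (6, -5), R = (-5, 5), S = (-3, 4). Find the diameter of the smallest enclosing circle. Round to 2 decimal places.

14.87

A smallest enclosing disk is always determined by at most three of the input points on its boundary.
The farthest pair is Q–R with squared distance 221. The circle on this segment as diameter has centre (0.5, 0) and r² = 221/4 = 55.25.
Check P: distance² to centre = 45.25 ≤ 55.25, so it lies inside.
All remaining points lie in this disk, and no smaller disk contains both endpoints, so this is the minimum enclosing circle.
Diameter = 2r = 2√(55.25) ≈ 14.87.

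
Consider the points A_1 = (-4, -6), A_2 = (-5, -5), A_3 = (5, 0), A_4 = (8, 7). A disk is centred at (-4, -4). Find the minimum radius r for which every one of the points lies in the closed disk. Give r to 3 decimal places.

16.279

The required radius is the distance from (-4, -4) to the farthest point.
Squared distances: 4, 2, 97, 265.
Maximum is 265, attained at A_4.
r = √265 ≈ 16.279.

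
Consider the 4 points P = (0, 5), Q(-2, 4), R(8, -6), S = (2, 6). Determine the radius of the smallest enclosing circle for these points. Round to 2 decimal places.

7.07

By Welzl's lemma the MEC is supported by two points (diametrically opposite) or three points (on a circumcircle).
The farthest pair is Q–R with squared distance 200. The circle on this segment as diameter has centre (3, -1) and r² = 200/4 = 50.
Check P: distance² to centre = 45 ≤ 50, so it lies inside.
All remaining points lie in this disk, and no smaller disk contains both endpoints, so this is the minimum enclosing circle.
r = √50 ≈ 7.07.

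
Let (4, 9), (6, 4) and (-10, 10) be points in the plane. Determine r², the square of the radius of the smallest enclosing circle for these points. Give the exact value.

Call the three points A, B, C in the order given.
Side lengths²: AB² = 29, AC² = 197, BC² = 292.
Since BC² = 292 ≥ 197 + 29 = 226, the angle opposite BC is not acute, so the smallest enclosing circle has BC as diameter.
Centre = midpoint of BC = (-2, 7), r² = 292/4 = 73.

73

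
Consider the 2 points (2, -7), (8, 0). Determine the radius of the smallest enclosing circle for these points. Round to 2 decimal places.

4.61

The smallest circle enclosing two points has them as diameter endpoints.
Centre = midpoint = (5, -3.5); r² = |(2, -7)−(8, 0)|²/4 = 85/4 = 21.25.
r = √(21.25) ≈ 4.61.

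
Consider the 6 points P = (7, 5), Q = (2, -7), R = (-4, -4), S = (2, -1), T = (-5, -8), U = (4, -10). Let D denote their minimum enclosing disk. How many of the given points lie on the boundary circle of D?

By Welzl's lemma the MEC is supported by two points (diametrically opposite) or three points (on a circumcircle).
The minimum enclosing circle is determined by three boundary points: P, T, U.
Their circumcentre is (107/94, -153/94) with r² = 345865/4418.
The farthest remaining point R is at distance² 141509/4418 ≤ 345865/4418.
The points at distance exactly r from the centre are P, T, U — 3 points.

3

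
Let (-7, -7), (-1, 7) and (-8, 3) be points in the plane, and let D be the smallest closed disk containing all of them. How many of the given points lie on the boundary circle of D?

2

Call the three points A, B, C in the order given.
Side lengths²: AB² = 232, AC² = 101, BC² = 65.
Since AB² = 232 ≥ 101 + 65 = 166, the angle opposite AB is not acute, so the smallest enclosing circle has AB as diameter.
Centre = midpoint of AB = (-4, 0), r² = 232/4 = 58.
The points at distance exactly r from the centre are (-7, -7), (-1, 7) — 2 points.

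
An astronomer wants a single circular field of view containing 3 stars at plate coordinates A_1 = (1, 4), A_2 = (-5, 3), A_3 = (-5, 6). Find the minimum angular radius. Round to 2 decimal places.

3.21

Side lengths²: A_1A_2² = 37, A_1A_3² = 40, A_2A_3² = 9.
Since A_1A_3² = 40 < 37 + 9 = 46, the triangle is acute, so the smallest enclosing circle is the circumcircle.
Circumcentre = (-13/6, 4.5), r² = 185/18.
r = √(185/18) ≈ 3.21.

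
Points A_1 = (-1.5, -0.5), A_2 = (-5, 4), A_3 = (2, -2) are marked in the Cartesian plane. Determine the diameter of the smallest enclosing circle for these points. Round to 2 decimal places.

Side lengths²: A_1A_2² = 32.5, A_1A_3² = 14.5, A_2A_3² = 85.
Since A_2A_3² = 85 ≥ 32.5 + 14.5 = 47, the angle opposite A_2A_3 is not acute, so the smallest enclosing circle has A_2A_3 as diameter.
Centre = midpoint of A_2A_3 = (-1.5, 1), r² = 85/4 = 21.25.
Diameter = 2r = 2√(21.25) ≈ 9.22.

9.22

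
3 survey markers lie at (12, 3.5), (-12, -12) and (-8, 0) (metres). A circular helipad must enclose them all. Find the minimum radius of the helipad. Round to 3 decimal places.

Call the three points A, B, C in the order given.
Side lengths²: AB² = 816.25, AC² = 412.25, BC² = 160.
Since AB² = 816.25 ≥ 412.25 + 160 = 572.25, the angle opposite AB is not acute, so the smallest enclosing circle has AB as diameter.
Centre = midpoint of AB = (0, -4.25), r² = 816.25/4 = 204.0625.
r = √(204.0625) ≈ 14.285.

14.285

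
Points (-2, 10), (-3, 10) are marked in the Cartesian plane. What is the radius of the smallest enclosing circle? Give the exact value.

0.5

The smallest circle enclosing two points has them as diameter endpoints.
Centre = midpoint = (-2.5, 10); r² = |(-2, 10)−(-3, 10)|²/4 = 1/4 = 0.25.
r = √(0.25) = 0.5.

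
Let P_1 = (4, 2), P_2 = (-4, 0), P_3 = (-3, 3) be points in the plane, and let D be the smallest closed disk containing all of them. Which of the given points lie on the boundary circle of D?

Side lengths²: P_1P_2² = 68, P_1P_3² = 50, P_2P_3² = 10.
Since P_1P_2² = 68 ≥ 50 + 10 = 60, the angle opposite P_1P_2 is not acute, so the smallest enclosing circle has P_1P_2 as diameter.
Centre = midpoint of P_1P_2 = (0, 1), r² = 68/4 = 17.
The points at distance exactly r from the centre are P_1, P_2 — 2 points.

P_1, P_2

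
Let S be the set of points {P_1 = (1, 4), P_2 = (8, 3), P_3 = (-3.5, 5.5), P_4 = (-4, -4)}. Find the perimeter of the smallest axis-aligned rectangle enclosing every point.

Width = max x − min x = 8 − (-4) = 12.
Height = max y − min y = 5.5 − (-4) = 9.5.
Perimeter = 2(12 + 9.5) = 43.

43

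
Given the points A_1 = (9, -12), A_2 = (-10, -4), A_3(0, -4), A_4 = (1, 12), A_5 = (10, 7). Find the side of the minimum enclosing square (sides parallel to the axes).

24

The bounding box has width 20 and height 24.
An axis-aligned square enclosing the set must have side ≥ max(width, height).
So the minimum side is max(20, 24) = 24.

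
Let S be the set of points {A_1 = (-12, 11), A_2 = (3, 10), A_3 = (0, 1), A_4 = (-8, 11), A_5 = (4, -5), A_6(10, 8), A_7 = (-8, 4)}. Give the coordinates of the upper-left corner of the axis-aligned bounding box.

(-12, 11)

x-range [-12, 10], y-range [-5, 11].
The upper-left corner is (-12, 11).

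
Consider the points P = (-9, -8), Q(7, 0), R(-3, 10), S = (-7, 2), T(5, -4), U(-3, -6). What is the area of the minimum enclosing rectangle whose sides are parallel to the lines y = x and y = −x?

In coordinates u = x + y, v = x − y the rectangle is axis-aligned; the map (x,y)→(u,v) scales areas by 2.
u-values: -17, 7, 7, -5, 1, -9; range = 7 − (-17) = 24.
v-values: -1, 7, -13, -9, 9, 3; range = 9 − (-13) = 22.
Area = (24 × 22) / 2 = 264.

264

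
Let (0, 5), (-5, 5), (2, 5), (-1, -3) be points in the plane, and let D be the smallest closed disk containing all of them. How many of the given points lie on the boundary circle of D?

3

By Welzl's lemma the MEC is supported by two points (diametrically opposite) or three points (on a circumcircle).
The minimum enclosing circle is determined by three boundary points: (-5, 5), (2, 5), (-1, -3).
Their circumcentre is (-1.5, 1.75) with r² = 22.8125.
The farthest remaining point (0, 5) is at distance² 12.8125 ≤ 22.8125.
The points at distance exactly r from the centre are (-5, 5), (2, 5), (-1, -3) — 3 points.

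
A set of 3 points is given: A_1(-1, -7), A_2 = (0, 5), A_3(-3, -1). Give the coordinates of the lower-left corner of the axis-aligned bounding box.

x-range [-3, 0], y-range [-7, 5].
The lower-left corner is (-3, -7).

(-3, -7)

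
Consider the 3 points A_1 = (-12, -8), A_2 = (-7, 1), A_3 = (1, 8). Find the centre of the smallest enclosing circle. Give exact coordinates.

(-5.5, 0)

Side lengths²: A_1A_2² = 106, A_1A_3² = 425, A_2A_3² = 113.
Since A_1A_3² = 425 ≥ 113 + 106 = 219, the angle opposite A_1A_3 is not acute, so the smallest enclosing circle has A_1A_3 as diameter.
Centre = midpoint of A_1A_3 = (-5.5, 0), r² = 425/4 = 106.25.
Centre = (-5.5, 0).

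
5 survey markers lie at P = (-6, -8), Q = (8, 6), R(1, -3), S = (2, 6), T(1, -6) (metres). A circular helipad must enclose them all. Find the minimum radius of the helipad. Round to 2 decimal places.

By Welzl's lemma the MEC is supported by two points (diametrically opposite) or three points (on a circumcircle).
The farthest pair is P–Q with squared distance 392. The circle on this segment as diameter has centre (1, -1) and r² = 392/4 = 98.
Check R: distance² to centre = 4 ≤ 98, so it lies inside.
All remaining points lie in this disk, and no smaller disk contains both endpoints, so this is the minimum enclosing circle.
r = √98 ≈ 9.90.

9.90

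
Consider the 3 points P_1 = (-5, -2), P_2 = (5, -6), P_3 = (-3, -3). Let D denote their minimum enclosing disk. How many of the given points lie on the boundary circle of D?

Side lengths²: P_1P_2² = 116, P_1P_3² = 5, P_2P_3² = 73.
Since P_1P_2² = 116 ≥ 73 + 5 = 78, the angle opposite P_1P_2 is not acute, so the smallest enclosing circle has P_1P_2 as diameter.
Centre = midpoint of P_1P_2 = (0, -4), r² = 116/4 = 29.
The points at distance exactly r from the centre are P_1, P_2 — 2 points.

2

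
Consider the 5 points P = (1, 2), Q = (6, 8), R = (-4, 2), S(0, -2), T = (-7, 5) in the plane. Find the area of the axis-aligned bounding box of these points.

130

x ranges over [-7, 6], width 13.
y ranges over [-2, 8], height 10.
Area = 13 × 10 = 130.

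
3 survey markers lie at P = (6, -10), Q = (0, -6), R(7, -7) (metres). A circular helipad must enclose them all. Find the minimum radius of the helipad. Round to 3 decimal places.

Side lengths²: PQ² = 52, PR² = 10, QR² = 50.
Since PQ² = 52 < 50 + 10 = 60, the triangle is acute, so the smallest enclosing circle is the circumcircle.
Circumcentre = (37/11, -82/11), r² = 1625/121.
r = √(1625/121) ≈ 3.665.

3.665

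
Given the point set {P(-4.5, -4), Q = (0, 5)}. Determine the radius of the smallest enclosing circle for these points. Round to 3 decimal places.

The smallest circle enclosing two points has them as diameter endpoints.
Centre = midpoint = (-2.25, 0.5); r² = |PQ|²/4 = 101.25/4 = 25.3125.
r = √(25.3125) ≈ 5.031.

5.031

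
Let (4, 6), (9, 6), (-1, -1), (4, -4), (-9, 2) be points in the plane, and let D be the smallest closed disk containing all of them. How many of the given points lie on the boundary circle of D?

The farthest pair is (9, 6)–(-9, 2) with squared distance 340. The circle on this segment as diameter has centre (0, 4) and r² = 340/4 = 85.
Check (4, 6): distance² to centre = 20 ≤ 85, so it lies inside.
All remaining points lie in this disk, and no smaller disk contains both endpoints, so this is the minimum enclosing circle.
The points at distance exactly r from the centre are (9, 6), (-9, 2) — 2 points.

2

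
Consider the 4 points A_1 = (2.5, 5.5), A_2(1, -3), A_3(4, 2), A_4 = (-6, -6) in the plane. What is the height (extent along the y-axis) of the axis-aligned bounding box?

11.5

max y = 5.5, min y = -6, so height = 11.5.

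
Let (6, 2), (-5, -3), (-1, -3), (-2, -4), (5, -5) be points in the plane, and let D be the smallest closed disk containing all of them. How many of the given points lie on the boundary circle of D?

3

A smallest enclosing disk is always determined by at most three of the input points on its boundary.
The minimum enclosing circle is determined by three boundary points: (6, 2), (-5, -3), (5, -5).
Their circumcentre is (23/36, -29/36) with r² = 23725/648.
The farthest remaining point (-2, -4) is at distance² 11125/648 ≤ 23725/648.
The points at distance exactly r from the centre are (6, 2), (-5, -3), (5, -5) — 3 points.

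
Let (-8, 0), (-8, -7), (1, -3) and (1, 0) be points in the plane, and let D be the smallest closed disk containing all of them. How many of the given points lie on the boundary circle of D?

3

The minimum enclosing circle of a finite set is fixed by two of the points (as a diameter) or three (as a circumcircle).
The farthest pair is (-8, -7)–(1, 0) with squared distance 130. The circle on this segment as diameter has centre (-3.5, -3.5) and r² = 130/4 = 32.5.
Check (-8, 0): distance² to centre = 32.5 ≤ 32.5, so it lies inside.
All remaining points lie in this disk, and no smaller disk contains both endpoints, so this is the minimum enclosing circle.
The points at distance exactly r from the centre are (-8, 0), (-8, -7), (1, 0) — 3 points.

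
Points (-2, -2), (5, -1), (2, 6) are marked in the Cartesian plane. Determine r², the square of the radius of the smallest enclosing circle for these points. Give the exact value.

3625/169

Call the three points A, B, C in the order given.
Side lengths²: AB² = 50, AC² = 80, BC² = 58.
Since AC² = 80 < 58 + 50 = 108, the triangle is acute, so the smallest enclosing circle is the circumcircle.
Circumcentre = (14/13, 19/13), r² = 3625/169.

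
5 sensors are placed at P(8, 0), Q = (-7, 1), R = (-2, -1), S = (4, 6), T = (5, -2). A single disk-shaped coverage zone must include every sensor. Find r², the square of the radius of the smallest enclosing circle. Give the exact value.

A smallest enclosing disk is always determined by at most three of the input points on its boundary.
The farthest pair is P–Q with squared distance 226. The circle on this segment as diameter has centre (0.5, 0.5) and r² = 226/4 = 56.5.
Check R: distance² to centre = 8.5 ≤ 56.5, so it lies inside.
All remaining points lie in this disk, and no smaller disk contains both endpoints, so this is the minimum enclosing circle.

56.5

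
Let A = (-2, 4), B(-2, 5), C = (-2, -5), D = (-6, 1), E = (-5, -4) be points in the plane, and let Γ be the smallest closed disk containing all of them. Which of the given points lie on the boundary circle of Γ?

The farthest pair is B–C with squared distance 100. The circle on this segment as diameter has centre (-2, 0) and r² = 100/4 = 25.
Check A: distance² to centre = 16 ≤ 25, so it lies inside.
All remaining points lie in this disk, and no smaller disk contains both endpoints, so this is the minimum enclosing circle.
The points at distance exactly r from the centre are B, C, E — 3 points.

B, C, E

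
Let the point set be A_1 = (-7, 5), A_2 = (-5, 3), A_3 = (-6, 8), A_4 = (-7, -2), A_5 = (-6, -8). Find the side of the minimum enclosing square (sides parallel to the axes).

The bounding box has width 2 and height 16.
An axis-aligned square enclosing the set must have side ≥ max(width, height).
So the minimum side is max(2, 16) = 16.

16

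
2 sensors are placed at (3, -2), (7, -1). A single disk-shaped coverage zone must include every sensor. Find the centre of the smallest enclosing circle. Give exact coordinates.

The smallest circle enclosing two points has them as diameter endpoints.
Centre = midpoint = (5, -1.5); r² = |(3, -2)−(7, -1)|²/4 = 17/4 = 4.25.
Centre = (5, -1.5).

(5, -1.5)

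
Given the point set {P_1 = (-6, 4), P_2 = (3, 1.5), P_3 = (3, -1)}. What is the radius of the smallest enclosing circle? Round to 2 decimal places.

Side lengths²: P_1P_2² = 87.25, P_1P_3² = 106, P_2P_3² = 6.25.
Since P_1P_3² = 106 ≥ 87.25 + 6.25 = 93.5, the angle opposite P_1P_3 is not acute, so the smallest enclosing circle has P_1P_3 as diameter.
Centre = midpoint of P_1P_3 = (-1.5, 1.5), r² = 106/4 = 26.5.
r = √(26.5) ≈ 5.15.

5.15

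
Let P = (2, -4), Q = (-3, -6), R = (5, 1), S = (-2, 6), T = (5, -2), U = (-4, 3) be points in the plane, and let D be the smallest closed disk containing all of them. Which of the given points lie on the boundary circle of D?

By Welzl's lemma the MEC is supported by two points (diametrically opposite) or three points (on a circumcircle).
The minimum enclosing circle is determined by three boundary points: Q, S, T.
Their circumcentre is (-43/46, -3/23) with r² = 81925/2116.
The farthest remaining point R is at distance² 77233/2116 ≤ 81925/2116.
The points at distance exactly r from the centre are Q, S, T — 3 points.

Q, S, T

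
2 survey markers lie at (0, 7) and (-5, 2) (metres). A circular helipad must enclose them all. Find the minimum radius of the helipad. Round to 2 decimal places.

The smallest circle enclosing two points has them as diameter endpoints.
Centre = midpoint = (-2.5, 4.5); r² = |(0, 7)−(-5, 2)|²/4 = 50/4 = 12.5.
r = √(12.5) ≈ 3.54.

3.54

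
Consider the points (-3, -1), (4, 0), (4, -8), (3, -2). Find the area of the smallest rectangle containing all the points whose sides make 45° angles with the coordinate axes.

56

In coordinates u = x + y, v = x − y the rectangle is axis-aligned; the map (x,y)→(u,v) scales areas by 2.
u-values: -4, 4, -4, 1; range = 4 − (-4) = 8.
v-values: -2, 4, 12, 5; range = 12 − (-2) = 14.
Area = (8 × 14) / 2 = 56.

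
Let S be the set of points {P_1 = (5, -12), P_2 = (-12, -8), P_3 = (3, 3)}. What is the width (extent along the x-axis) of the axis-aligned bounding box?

17

max x = 5, min x = -12, so width = 17.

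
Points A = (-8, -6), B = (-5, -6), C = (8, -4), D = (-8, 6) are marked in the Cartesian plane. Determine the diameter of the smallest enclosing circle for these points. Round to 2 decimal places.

19.01

A smallest enclosing disk is always determined by at most three of the input points on its boundary.
The minimum enclosing circle is determined by three boundary points: A, C, D.
Their circumcentre is (-0.625, 0) with r² = 90.390625.
The farthest remaining point B is at distance² 55.140625 ≤ 90.390625.
Diameter = 2r = 2√(90.390625) ≈ 19.01.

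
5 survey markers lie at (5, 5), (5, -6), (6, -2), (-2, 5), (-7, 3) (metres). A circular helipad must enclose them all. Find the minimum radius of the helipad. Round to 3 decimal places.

By Welzl's lemma the MEC is supported by two points (diametrically opposite) or three points (on a circumcircle).
The minimum enclosing circle is determined by three boundary points: (5, 5), (5, -6), (-7, 3).
Their circumcentre is (-0.25, -0.5) with r² = 57.8125.
The farthest remaining point (6, -2) is at distance² 41.3125 ≤ 57.8125.
r = √(57.8125) ≈ 7.603.

7.603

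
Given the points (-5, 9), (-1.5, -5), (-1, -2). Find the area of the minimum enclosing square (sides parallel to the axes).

The bounding box has width 4 and height 14.
An axis-aligned square enclosing the set must have side ≥ max(width, height).
So the minimum side is max(4, 14) = 14.
Area = 14² = 196.

196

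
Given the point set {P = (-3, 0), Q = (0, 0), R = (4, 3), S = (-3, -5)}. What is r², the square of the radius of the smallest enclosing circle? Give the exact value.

The farthest pair is R–S with squared distance 113. The circle on this segment as diameter has centre (0.5, -1) and r² = 113/4 = 28.25.
Check P: distance² to centre = 13.25 ≤ 28.25, so it lies inside.
All remaining points lie in this disk, and no smaller disk contains both endpoints, so this is the minimum enclosing circle.

28.25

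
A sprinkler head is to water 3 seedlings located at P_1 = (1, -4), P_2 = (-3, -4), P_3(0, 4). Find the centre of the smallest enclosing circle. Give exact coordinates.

(-1, -0.1875)

Side lengths²: P_1P_2² = 16, P_1P_3² = 65, P_2P_3² = 73.
Since P_2P_3² = 73 < 65 + 16 = 81, the triangle is acute, so the smallest enclosing circle is the circumcircle.
Circumcentre = (-1, -0.1875), r² = 18.53515625.
Centre = (-1, -0.1875).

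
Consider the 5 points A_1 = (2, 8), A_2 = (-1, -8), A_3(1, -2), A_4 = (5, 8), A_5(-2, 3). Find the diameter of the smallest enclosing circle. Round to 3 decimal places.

The minimum enclosing circle of a finite set is fixed by two of the points (as a diameter) or three (as a circumcircle).
The farthest pair is A_2–A_4 with squared distance 292. The circle on this segment as diameter has centre (2, 0) and r² = 292/4 = 73.
Check A_1: distance² to centre = 64 ≤ 73, so it lies inside.
All remaining points lie in this disk, and no smaller disk contains both endpoints, so this is the minimum enclosing circle.
Diameter = 2r = 2√73 ≈ 17.088.

17.088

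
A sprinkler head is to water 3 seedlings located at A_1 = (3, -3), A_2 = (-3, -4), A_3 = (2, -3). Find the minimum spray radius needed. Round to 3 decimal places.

Side lengths²: A_1A_2² = 37, A_1A_3² = 1, A_2A_3² = 26.
Since A_1A_2² = 37 ≥ 26 + 1 = 27, the angle opposite A_1A_2 is not acute, so the smallest enclosing circle has A_1A_2 as diameter.
Centre = midpoint of A_1A_2 = (0, -3.5), r² = 37/4 = 9.25.
r = √(9.25) ≈ 3.041.

3.041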